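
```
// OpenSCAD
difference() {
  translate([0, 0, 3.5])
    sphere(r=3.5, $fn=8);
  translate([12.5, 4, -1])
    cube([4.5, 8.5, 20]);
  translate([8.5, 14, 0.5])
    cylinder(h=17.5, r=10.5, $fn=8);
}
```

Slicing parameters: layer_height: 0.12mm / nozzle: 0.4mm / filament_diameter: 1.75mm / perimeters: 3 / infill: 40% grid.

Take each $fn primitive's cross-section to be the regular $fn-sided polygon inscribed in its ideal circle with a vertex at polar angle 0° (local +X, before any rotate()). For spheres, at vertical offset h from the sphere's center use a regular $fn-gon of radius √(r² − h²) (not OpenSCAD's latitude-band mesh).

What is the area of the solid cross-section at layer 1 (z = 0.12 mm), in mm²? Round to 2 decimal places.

2.34 mm²

At z = 0.12 mm: the sphere: section is a regular 8-gon, circumradius = √(r²−h²) = √(3.5²−3.38²) = 0.909 (area = (8/2)·0.909²·sin(360°/8) = 2.34 mm²); the cube at (12.5, 4) is present — its section is the full 4.5×8.5 rectangle (area 38.25 mm²); the cylinder at (8.5, 14) is not intersected at this z (z outside [0.5, 18]); Subtracting the remaining from the first: starting from the r=3.5 sphere (2.34 mm²), the 4.5×8.5 cube at (12.5, 4) misses the remaining region (no effect) — area = 2.34 mm². Overall, the cross-section is a single solid region. Net area = 2.34 mm².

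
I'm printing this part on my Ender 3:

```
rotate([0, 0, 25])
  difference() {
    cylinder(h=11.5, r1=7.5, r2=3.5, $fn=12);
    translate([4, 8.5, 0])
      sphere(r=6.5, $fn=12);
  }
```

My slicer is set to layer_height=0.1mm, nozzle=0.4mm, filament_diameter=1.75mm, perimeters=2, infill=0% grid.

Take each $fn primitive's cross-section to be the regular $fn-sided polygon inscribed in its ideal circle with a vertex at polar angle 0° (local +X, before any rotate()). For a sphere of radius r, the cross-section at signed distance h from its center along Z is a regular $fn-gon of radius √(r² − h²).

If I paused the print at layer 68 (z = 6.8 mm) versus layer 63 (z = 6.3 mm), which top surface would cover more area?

Layer 68 (z = 6.8): the cone contributes a regular 12-gon of circumradius 5.135 (interpolated between r1=7.5 and r2=3.5 at t=0.591) (area = (12/2)·5.135²·sin(360°/12) = 79.10 mm²); the sphere at (4, 8.5) is not intersected at this z (|z−center|=6.800 > r=6.5); Subtracting the remaining from the first: none of the subtracted shapes is present at this height, so the cone is unchanged — area = 79.10 mm²; (whole slice rotated 25° about Z — lengths, areas and connectivity unchanged). So its area = 79.10 mm². Layer 63 (z = 6.3): the cone contributes a regular 12-gon of circumradius 5.309 (interpolated between r1=7.5 and r2=3.5 at t=0.548) (area = (12/2)·5.309²·sin(360°/12) = 84.55 mm²); the r=6.5 sphere at (4, 8.5) contributes a regular 12-gon of circumradius √(6.5²−6.3²) = 1.600 (area = (12/2)·1.600²·sin(360°/12) = 7.68 mm²); Taking the first minus the rest: starting from the cone (84.55 mm²), the r=6.5 sphere at (4, 8.5) misses the remaining region (no effect) — area = 84.55 mm²; (rotated 25° about Z; rotation is an isometry so areas/perimeters/island counts are preserved). So its area = 84.55 mm². Layer 63 is larger (84.55 vs 79.10 mm²).

layer 63 (z = 6.3 mm)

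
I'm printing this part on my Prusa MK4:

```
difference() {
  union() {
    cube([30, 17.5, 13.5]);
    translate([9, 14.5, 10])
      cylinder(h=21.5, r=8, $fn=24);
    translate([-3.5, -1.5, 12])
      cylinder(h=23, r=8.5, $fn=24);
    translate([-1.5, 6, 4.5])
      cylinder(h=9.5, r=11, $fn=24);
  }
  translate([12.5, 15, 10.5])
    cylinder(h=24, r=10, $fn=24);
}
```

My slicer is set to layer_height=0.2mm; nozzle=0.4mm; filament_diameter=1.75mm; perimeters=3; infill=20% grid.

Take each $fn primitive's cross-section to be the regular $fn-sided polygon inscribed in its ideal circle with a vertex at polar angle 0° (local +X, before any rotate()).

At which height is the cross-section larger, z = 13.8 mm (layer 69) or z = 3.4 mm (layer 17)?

layer 17 (z = 3.4 mm)

Layer 69 (z = 13.8): the cube does not reach this height (z outside [0, 13.5]); the cylinder at (9, 14.5): section is a regular 24-gon, circumradius r=8 (area = (24/2)·8.000²·sin(360°/24) = 198.77 mm²); the r=8.5 cylinder at (-3.5, -1.5) gives a regular 24-gon of circumradius 8.5 (constant along its height) (area = (24/2)·8.500²·sin(360°/24) = 224.40 mm²); the cylinder at (-1.5, 6): section is a regular 24-gon, circumradius r=11 (area = (24/2)·11.000²·sin(360°/24) = 375.81 mm²); Combining (union): the regions partially overlap — summed areas 798.97 mm² minus the doubly-counted overlap 193.34 mm² gives 605.63 mm² — area = 605.63 mm²; the r=10 cylinder at (12.5, 15) gives a regular 24-gon of circumradius 10 (constant along its height) (area = (24/2)·10.000²·sin(360°/24) = 310.58 mm²); Subtracting the remaining from the first: starting from that combined region (605.63 mm²), the r=10 cylinder at (12.5, 15) partially overlaps it — only the 182.70 mm² overlap (of its 310.58 mm²) is removed, clipping the outline — area = 422.93 mm². So its area = 422.93 mm². Layer 17 (z = 3.4): the cube is present — its section is the full 30×17.5 rectangle (area 525.00 mm²); the cylinder at (9, 14.5) is absent (z outside [10, 31.5]); the cylinder at (-3.5, -1.5) is absent (z outside [12, 35]); the cylinder at (-1.5, 6) is absent (z outside [4.5, 14]); Merging all regions: only the 30×17.5 cube is present, so the union is just that shape — area = 525.00 mm²; the cylinder at (12.5, 15) does not reach this height (z outside [10.5, 34.5]); Taking the first minus the rest: none of the subtracted shapes is present at this height, so the result so far is unchanged — area = 525.00 mm². So its area = 525.00 mm². Layer 17 is larger (525.00 vs 422.93 mm²).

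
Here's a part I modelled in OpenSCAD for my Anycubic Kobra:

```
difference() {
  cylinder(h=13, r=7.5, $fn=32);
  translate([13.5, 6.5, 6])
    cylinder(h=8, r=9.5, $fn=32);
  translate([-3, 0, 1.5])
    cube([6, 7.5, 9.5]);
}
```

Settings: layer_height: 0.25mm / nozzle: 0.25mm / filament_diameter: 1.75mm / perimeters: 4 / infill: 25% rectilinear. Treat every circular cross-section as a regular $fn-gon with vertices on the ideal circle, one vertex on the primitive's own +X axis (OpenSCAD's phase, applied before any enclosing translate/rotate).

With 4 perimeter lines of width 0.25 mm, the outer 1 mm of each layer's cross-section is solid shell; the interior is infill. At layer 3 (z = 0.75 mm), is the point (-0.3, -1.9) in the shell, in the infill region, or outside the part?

infill

At z = 0.75 mm: the r=7.5 cylinder contributes a regular 32-gon of circumradius 7.5; the cylinder at (13.5, 6.5) is not intersected at this z (z outside [6, 14]); the cube at (-3, 0) is absent (z outside [1.5, 11]); Taking the first minus the rest: none of the subtracted shapes is present at this height, so the r=7.5 cylinder is unchanged — 1 connected region. Overall, the cross-section is a single solid region. The nearest boundary edge runs (-1.46, -7.36)→(-0.00, -7.50); distance from the point to it = 5.54 mm. The point is inside the cross-section and 5.54 mm from the nearest boundary — more than the 1 mm shell width (4 × 0.25), so it's in the infill interior.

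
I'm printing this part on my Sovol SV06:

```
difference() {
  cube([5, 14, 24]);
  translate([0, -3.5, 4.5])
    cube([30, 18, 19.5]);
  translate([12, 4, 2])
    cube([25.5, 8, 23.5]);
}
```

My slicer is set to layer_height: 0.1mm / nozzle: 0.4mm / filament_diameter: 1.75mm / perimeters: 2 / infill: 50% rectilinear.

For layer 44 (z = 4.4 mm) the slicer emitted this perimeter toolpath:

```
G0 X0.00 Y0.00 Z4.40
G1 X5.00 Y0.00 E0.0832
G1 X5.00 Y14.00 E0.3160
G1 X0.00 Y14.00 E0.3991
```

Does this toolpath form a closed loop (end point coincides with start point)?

Start point (G0): (0.00, 0.00). End point (last G1): the path does not return to the start — open.

no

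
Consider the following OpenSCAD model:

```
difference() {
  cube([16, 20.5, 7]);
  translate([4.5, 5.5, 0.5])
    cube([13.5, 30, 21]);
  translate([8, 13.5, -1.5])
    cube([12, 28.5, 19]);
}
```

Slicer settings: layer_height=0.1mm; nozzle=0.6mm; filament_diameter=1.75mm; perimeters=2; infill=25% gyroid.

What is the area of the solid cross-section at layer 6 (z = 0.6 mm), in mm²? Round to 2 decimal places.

155.50 mm²

At z = 0.6 mm: the cube is present — its section is the full 16×20.5 rectangle (area 328.00 mm²); the cube at (4.5, 5.5) (footprint 13.5×30) is included at this height (area 405.00 mm²); the cube at (8, 13.5) (footprint 12×28.5) is included at this height (area 342.00 mm²); Subtracting the remaining from the first: starting from the 16×20.5 cube (328.00 mm²), the 13.5×30 cube at (4.5, 5.5) partially overlaps it — only the 172.50 mm² overlap (of its 405.00 mm²) is removed, clipping the outline; the 12×28.5 cube at (8, 13.5) misses the remaining region (no effect) — area = 155.50 mm². Overall, the cross-section is a single solid region. Net area = 155.50 mm².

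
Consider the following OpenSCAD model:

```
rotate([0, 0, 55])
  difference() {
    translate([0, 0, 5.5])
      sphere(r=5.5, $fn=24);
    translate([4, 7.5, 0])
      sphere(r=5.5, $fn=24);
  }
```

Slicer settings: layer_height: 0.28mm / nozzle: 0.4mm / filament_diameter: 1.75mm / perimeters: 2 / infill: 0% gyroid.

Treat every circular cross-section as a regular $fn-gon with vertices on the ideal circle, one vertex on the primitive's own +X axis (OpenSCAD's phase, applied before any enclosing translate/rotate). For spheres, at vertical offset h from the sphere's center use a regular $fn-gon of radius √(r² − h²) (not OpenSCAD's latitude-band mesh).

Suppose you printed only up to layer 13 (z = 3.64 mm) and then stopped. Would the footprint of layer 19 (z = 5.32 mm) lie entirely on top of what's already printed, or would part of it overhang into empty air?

Compare the two slices. At z = 3.64: the r=5.5 sphere contributes a regular 24-gon of circumradius √(5.5²−1.86²) = 5.176 (area = (24/2)·5.176²·sin(360°/24) = 83.21 mm²); the sphere at (4, 7.5): section is a regular 24-gon, circumradius = √(r²−h²) = √(5.5²−3.64²) = 4.123 (area = (24/2)·4.123²·sin(360°/24) = 52.80 mm²); Subtracting the remaining from the first: starting from the r=5.5 sphere (83.21 mm²), the r=5.5 sphere at (4, 7.5) partially overlaps it — only the 1.81 mm² overlap (of its 52.80 mm²) is removed, clipping the outline — area = 81.39 mm²; (rotated 55° about Z; rotation is an isometry so areas/perimeters/island counts are preserved). At z = 5.32: the sphere: section is a regular 24-gon, circumradius = √(r²−h²) = √(5.5²−0.18²) = 5.497 (area = (24/2)·5.497²·sin(360°/24) = 93.85 mm²); the r=5.5 sphere at (4, 7.5) slices to a regular 24-gon of circumradius 1.396 (√(r²−h²) with h=5.32 from center) (area = (24/2)·1.396²·sin(360°/24) = 6.05 mm²); After the difference (first − rest): starting from the r=5.5 sphere (93.85 mm²), the r=5.5 sphere at (4, 7.5) misses the remaining region (no effect) — area = 93.85 mm²; (rotated 55° about Z; rotation is an isometry so areas/perimeters/island counts are preserved). Checking containment: at z = 5.32 the cross-section extends beyond the z = 3.64 cross-section by about 12.46 mm².

part overhangs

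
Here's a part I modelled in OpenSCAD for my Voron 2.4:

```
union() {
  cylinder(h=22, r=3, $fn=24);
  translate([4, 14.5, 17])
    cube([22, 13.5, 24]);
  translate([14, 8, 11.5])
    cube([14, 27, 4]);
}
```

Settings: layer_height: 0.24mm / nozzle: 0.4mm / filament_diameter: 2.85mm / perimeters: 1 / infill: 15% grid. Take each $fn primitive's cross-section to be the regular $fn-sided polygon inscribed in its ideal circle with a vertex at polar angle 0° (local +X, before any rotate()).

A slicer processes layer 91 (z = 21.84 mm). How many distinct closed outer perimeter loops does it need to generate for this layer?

2

At z = 21.84 mm: the cylinder: section is a regular 24-gon, circumradius r=3; the 22×13.5 cube at (4, 14.5) contributes its full rectangle; the cube at (14, 8) is not intersected at this z (z outside [11.5, 15.5]); Combining (union): the 2 present regions are separate (no shared area or edge), so areas and boundary lengths simply add and each stays a separate island — 2 connected regions. The result has 2 disconnected regions.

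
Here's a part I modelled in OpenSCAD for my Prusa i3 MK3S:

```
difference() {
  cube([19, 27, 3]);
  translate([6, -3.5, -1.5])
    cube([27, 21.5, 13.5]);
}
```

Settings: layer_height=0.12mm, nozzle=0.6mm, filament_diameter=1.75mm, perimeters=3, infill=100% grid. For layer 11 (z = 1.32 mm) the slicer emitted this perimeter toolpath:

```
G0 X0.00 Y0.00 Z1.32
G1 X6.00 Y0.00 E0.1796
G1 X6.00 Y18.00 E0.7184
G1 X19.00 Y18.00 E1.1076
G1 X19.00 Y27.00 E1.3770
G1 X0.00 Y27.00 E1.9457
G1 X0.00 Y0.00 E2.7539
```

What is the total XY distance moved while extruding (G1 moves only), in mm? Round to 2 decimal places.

92.00 mm

Sum the Euclidean lengths of each G1 segment: total = 92.00 mm.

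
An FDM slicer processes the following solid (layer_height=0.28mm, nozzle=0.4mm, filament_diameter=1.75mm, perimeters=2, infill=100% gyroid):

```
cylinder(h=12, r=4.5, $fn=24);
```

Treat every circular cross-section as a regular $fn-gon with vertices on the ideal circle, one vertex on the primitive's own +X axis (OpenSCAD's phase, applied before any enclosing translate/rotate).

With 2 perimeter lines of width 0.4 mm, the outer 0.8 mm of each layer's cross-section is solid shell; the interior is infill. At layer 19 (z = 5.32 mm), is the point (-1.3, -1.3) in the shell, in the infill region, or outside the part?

infill

At z = 5.32 mm: the r=4.5 cylinder contributes a regular 24-gon of circumradius 4.5. Overall, the cross-section is a single solid region. The nearest boundary edge runs (-3.18, -3.18)→(-2.25, -3.90); distance from the point to it = 2.64 mm. The point is inside the cross-section and 2.64 mm from the nearest boundary — more than the 0.8 mm shell width (2 × 0.4), so it's in the infill interior.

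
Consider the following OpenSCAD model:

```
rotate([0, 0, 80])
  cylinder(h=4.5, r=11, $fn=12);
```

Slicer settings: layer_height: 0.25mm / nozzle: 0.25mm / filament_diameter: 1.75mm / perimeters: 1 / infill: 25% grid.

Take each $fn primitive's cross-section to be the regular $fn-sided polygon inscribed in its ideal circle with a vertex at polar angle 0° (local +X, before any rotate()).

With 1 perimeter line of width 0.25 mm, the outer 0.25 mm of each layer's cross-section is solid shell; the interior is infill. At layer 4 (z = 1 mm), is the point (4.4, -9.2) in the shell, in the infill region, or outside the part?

infill

At z = 1 mm: the r=11 cylinder contributes a regular 12-gon of circumradius 11; (rotated 80° about Z; rotation is an isometry so areas/perimeters/island counts are preserved). Overall, the cross-section is a single solid region. Undo the 80° rotation: the query point maps to (-8.296, -5.931) in the un-rotated model frame. The nearest boundary edge runs (-9.53, -5.50)→(-5.50, -9.53); distance from the point to it = 0.57 mm. The point is inside the cross-section and 0.57 mm from the nearest boundary — more than the 0.25 mm shell width (1 × 0.25), so it's in the infill interior.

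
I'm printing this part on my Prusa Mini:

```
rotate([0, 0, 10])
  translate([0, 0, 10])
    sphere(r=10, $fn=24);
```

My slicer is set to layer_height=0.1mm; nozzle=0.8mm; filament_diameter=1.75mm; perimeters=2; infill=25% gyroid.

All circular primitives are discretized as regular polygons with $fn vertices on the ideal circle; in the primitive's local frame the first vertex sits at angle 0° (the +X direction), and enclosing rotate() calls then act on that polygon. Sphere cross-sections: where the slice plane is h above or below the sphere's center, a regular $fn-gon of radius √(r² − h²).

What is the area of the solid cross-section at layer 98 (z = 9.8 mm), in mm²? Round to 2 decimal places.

At z = 9.8 mm: the r=10 sphere slices to a regular 24-gon of circumradius 9.998 (√(r²−h²) with h=0.2 from center) (area = (24/2)·9.998²·sin(360°/24) = 310.46 mm²); (whole slice rotated 10° about Z — lengths, areas and connectivity unchanged). Overall, the cross-section is a single solid region. Net area = 310.46 mm².

310.46 mm²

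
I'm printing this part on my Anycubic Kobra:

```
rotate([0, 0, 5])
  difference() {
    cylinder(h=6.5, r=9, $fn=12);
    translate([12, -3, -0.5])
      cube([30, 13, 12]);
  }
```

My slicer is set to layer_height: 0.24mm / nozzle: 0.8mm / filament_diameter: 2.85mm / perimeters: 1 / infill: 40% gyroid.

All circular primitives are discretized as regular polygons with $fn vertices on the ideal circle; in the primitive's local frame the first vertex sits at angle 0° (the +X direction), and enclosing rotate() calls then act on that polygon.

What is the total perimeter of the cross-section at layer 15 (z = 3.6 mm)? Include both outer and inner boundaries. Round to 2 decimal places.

At z = 3.6 mm: the r=9 cylinder gives a regular 12-gon of circumradius 9 (constant along its height) (perimeter = 2·12·9.000·sin(180°/12) = 55.90 mm); the cube at (12, -3) (footprint 30×13) is included at this height (perimeter 86.00 mm); Taking the first minus the rest: starting from the r=9 cylinder, the 30×13 cube at (12, -3) misses the remaining region (no effect) — boundary = 55.90 mm; (rotated 5° about Z; rotation is an isometry so areas/perimeters/island counts are preserved). Overall, the cross-section is a single solid region. Total boundary length (outer) = 55.90 mm.

55.90 mm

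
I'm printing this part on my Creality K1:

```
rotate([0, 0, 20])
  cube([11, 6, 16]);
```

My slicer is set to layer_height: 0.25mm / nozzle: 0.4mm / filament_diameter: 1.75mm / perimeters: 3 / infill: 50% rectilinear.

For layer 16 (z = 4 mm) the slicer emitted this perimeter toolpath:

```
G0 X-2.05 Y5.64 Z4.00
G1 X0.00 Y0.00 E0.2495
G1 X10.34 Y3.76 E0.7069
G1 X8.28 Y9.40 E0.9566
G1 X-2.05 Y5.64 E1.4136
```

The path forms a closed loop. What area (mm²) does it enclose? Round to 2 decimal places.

Apply the shoelace formula to the sequence of (X, Y) vertices; enclosed area = 66.02 mm².

66.02 mm²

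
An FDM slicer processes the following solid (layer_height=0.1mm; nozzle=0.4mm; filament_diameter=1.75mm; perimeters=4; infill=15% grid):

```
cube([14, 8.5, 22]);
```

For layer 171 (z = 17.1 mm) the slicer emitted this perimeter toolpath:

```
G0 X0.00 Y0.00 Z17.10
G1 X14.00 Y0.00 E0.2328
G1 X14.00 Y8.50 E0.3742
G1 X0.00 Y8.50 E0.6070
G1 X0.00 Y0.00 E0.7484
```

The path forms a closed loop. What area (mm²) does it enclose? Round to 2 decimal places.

Apply the shoelace formula to the sequence of (X, Y) vertices; enclosed area = 119.00 mm².

119.00 mm²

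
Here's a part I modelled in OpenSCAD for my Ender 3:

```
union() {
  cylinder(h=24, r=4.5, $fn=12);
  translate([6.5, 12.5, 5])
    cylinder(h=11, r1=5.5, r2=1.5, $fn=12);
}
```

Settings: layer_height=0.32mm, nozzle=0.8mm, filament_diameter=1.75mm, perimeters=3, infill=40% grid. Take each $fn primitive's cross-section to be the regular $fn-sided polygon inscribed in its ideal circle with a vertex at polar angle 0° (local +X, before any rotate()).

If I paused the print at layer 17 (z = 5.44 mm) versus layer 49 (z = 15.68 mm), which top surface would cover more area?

layer 17 (z = 5.44 mm)

Layer 17 (z = 5.44): the r=4.5 cylinder gives a regular 12-gon of circumradius 4.5 (constant along its height) (area = (12/2)·4.500²·sin(360°/12) = 60.75 mm²); the cone at (6.5, 12.5): at t=0.040 of its height the radius interpolates to r₁+(r₂−r₁)t = 5.340, giving a regular 12-gon of that circumradius (area = (12/2)·5.340²·sin(360°/12) = 85.55 mm²); Combining (union): the 2 present regions are separate (no shared area or edge), so areas and boundary lengths simply add and each stays a separate island — area = 146.30 mm². So its area = 146.30 mm². Layer 49 (z = 15.68): the cylinder: section is a regular 12-gon, circumradius r=4.5 (area = (12/2)·4.500²·sin(360°/12) = 60.75 mm²); the cone at (6.5, 12.5) (r1=5.5→r2=1.5) has section circumradius 1.616 here — a regular 12-gon (area = (12/2)·1.616²·sin(360°/12) = 7.84 mm²); Merging all regions: the 2 present regions are separate (no shared area or edge), so areas and boundary lengths simply add and each stays a separate island — area = 68.59 mm². So its area = 68.59 mm². Layer 17 is larger (146.30 vs 68.59 mm²).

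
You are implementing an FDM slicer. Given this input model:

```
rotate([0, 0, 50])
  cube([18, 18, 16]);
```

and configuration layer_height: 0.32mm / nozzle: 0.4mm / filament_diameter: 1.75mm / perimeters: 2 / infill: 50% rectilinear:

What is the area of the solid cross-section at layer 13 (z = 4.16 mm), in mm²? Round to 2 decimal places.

At z = 4.16 mm: the 18×18 cube contributes its full rectangle (area 324.00 mm²); (rotated 50° about Z; rotation is an isometry so areas/perimeters/island counts are preserved). Overall, the cross-section is a single solid region. Net area = 324.00 mm².

324.00 mm²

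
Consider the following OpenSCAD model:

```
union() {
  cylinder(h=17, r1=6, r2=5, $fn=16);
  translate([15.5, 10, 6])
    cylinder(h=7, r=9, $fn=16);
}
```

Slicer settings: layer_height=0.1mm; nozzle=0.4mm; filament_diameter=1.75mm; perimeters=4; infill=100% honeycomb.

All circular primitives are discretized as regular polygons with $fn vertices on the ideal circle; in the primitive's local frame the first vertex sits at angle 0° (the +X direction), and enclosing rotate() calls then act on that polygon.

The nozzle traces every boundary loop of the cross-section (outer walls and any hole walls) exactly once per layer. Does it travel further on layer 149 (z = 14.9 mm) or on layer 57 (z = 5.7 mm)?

layer 57 (z = 5.7 mm)

Layer 149 (z = 14.9): the cone contributes a regular 16-gon of circumradius 5.124 (interpolated between r1=6 and r2=5 at t=0.876) (perimeter = 2·16·5.124·sin(180°/16) = 31.99 mm); the cylinder at (15.5, 10) is not intersected at this z (z outside [6, 13]); Taking the union: only the cone is present, so the union is just that shape — boundary = 31.99 mm. So its perimeter = 31.99 mm. Layer 57 (z = 5.7): the cone contributes a regular 16-gon of circumradius 5.665 (interpolated between r1=6 and r2=5 at t=0.335) (perimeter = 2·16·5.665·sin(180°/16) = 35.36 mm); the cylinder at (15.5, 10) is absent (z outside [6, 13]); Merging all regions: only the cone is present, so the union is just that shape — boundary = 35.36 mm. So its perimeter = 35.36 mm. Layer 57 is larger (35.36 vs 31.99 mm).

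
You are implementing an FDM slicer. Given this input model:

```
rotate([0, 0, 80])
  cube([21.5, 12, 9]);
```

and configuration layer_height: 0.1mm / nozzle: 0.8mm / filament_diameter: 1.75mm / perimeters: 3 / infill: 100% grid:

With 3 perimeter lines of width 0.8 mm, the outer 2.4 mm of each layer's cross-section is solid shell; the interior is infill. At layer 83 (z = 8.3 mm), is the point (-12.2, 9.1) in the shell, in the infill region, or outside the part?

At z = 8.3 mm: the 21.5×12 cube contributes its full rectangle; (rotated 80° about Z; rotation is an isometry so areas/perimeters/island counts are preserved). Overall, the cross-section is a single solid region. Undo the 80° rotation: the query point maps to (6.843, 13.595) in the un-rotated model frame. The nearest boundary edge runs (21.50, 12.00)→(0.00, 12.00); distance from the point to it = 1.59 mm. The point is not inside any of the regions above, so it lies outside the cross-section (1.59 mm from the nearest boundary).

outside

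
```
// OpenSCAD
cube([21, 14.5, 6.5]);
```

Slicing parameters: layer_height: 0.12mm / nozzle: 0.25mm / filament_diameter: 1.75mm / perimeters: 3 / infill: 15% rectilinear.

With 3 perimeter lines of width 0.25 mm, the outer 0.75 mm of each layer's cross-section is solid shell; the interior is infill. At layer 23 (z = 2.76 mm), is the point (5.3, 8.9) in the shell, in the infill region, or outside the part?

At z = 2.76 mm: the cube (footprint 21×14.5) is included at this height. Overall, the cross-section is a single solid region. The nearest boundary edge runs (0.00, 14.50)→(0.00, 0.00); distance from the point to it = 5.30 mm. The point is inside the cross-section and 5.30 mm from the nearest boundary — more than the 0.75 mm shell width (3 × 0.25), so it's in the infill interior.

infill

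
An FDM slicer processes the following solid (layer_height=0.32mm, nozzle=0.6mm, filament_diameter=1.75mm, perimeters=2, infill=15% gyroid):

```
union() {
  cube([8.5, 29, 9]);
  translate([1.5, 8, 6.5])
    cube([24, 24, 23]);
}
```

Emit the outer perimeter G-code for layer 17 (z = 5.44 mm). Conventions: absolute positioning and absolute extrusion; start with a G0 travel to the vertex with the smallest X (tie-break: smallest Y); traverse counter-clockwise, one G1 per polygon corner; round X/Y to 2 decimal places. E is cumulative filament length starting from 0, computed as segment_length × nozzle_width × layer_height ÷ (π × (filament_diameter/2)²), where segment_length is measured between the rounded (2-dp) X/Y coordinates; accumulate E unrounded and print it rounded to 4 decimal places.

At z = 5.44 mm: the 8.5×29 cube contributes its full rectangle; the cube at (1.5, 8) is absent (z outside [6.5, 29.5]); Combining (union): only the 8.5×29 cube is present, so the union is just that shape — 1 connected region. The outline is a single polygon with 4 vertices. Extrusion per mm of travel: 0.6 × 0.32 / (π × 0.875²) = 0.079824. Accumulating E over each segment gives final E = 5.9868.

G0 X0.00 Y0.00 Z5.44
G1 X8.50 Y0.00 E0.6785
G1 X8.50 Y29.00 E2.9934
G1 X0.00 Y29.00 E3.6719
G1 X0.00 Y0.00 E5.9868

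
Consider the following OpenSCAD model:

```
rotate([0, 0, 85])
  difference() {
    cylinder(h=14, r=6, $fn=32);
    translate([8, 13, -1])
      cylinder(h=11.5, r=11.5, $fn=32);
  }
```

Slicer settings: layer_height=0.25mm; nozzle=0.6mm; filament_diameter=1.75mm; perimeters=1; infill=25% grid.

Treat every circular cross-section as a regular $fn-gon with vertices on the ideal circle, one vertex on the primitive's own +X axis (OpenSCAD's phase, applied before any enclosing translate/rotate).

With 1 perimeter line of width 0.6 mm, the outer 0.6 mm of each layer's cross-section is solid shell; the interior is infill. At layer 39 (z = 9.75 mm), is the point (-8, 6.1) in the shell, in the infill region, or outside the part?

outside

At z = 9.75 mm: the r=6 cylinder contributes a regular 32-gon of circumradius 6; the cylinder at (8, 13): section is a regular 32-gon, circumradius r=11.5; After the difference (first − rest): starting from the r=6 cylinder, the r=11.5 cylinder at (8, 13) partially overlaps it — only the 11.68 mm² overlap (of its 412.81 mm²) is removed, clipping the outline — 1 connected region; (whole slice rotated 85° about Z — lengths, areas and connectivity unchanged). Overall, the cross-section is a single solid region. Undo the 85° rotation: the query point maps to (5.380, 8.501) in the un-rotated model frame. The nearest boundary edge runs (1.61, 3.44)→(3.60, 2.38); distance from the point to it = 6.24 mm. The point is not inside any of the regions above, so it lies outside the cross-section (6.24 mm from the nearest boundary).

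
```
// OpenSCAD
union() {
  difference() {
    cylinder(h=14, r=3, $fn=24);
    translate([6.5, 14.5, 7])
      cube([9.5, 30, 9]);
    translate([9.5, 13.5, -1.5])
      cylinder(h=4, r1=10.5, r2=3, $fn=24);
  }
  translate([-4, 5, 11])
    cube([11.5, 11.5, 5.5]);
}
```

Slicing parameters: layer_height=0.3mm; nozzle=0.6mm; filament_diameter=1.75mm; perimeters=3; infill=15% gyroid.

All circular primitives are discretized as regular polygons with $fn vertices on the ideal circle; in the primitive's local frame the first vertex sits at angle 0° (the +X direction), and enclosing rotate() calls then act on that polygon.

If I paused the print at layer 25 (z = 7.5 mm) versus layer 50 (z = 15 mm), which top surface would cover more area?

layer 50 (z = 15 mm)

Layer 25 (z = 7.5): the cylinder: section is a regular 24-gon, circumradius r=3 (area = (24/2)·3.000²·sin(360°/24) = 27.95 mm²); the 9.5×30 cube at (6.5, 14.5) contributes its full rectangle (area 285.00 mm²); the cone at (9.5, 13.5) is not intersected at this z (z outside [-1.5, 2.5]); Taking the first minus the rest: starting from the r=3 cylinder (27.95 mm²), the 9.5×30 cube at (6.5, 14.5) misses the remaining region (no effect) — area = 27.95 mm²; the cube at (-4, 5) is absent (z outside [11, 16.5]); Merging all regions: only that combined region is present, so the union is just that shape — area = 27.95 mm². So its area = 27.95 mm². Layer 50 (z = 15): the cylinder is not intersected at this z (z outside [0, 14]); the cube at (6.5, 14.5) (footprint 9.5×30) is included at this height (area 285.00 mm²); the cone at (9.5, 13.5) is absent (z outside [-1.5, 2.5]); Subtracting the remaining from the first: the first operand is absent here, so nothing remains; the cube at (-4, 5) (footprint 11.5×11.5) is included at this height (area 132.25 mm²); Merging all regions: only the 11.5×11.5 cube at (-4, 5) is present, so the union is just that shape — area = 132.25 mm². So its area = 132.25 mm². Layer 50 is larger (132.25 vs 27.95 mm²).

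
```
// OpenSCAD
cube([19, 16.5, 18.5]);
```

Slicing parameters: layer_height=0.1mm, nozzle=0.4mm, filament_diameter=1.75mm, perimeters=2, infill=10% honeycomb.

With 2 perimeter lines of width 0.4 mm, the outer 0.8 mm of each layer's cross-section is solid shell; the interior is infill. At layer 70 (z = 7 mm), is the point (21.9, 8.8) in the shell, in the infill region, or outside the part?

outside

At z = 7 mm: the 19×16.5 cube contributes its full rectangle. Overall, the cross-section is a single solid region. The nearest boundary edge runs (19.00, 0.00)→(19.00, 16.50); distance from the point to it = 2.90 mm. The point is not inside any of the regions above, so it lies outside the cross-section (2.90 mm from the nearest boundary).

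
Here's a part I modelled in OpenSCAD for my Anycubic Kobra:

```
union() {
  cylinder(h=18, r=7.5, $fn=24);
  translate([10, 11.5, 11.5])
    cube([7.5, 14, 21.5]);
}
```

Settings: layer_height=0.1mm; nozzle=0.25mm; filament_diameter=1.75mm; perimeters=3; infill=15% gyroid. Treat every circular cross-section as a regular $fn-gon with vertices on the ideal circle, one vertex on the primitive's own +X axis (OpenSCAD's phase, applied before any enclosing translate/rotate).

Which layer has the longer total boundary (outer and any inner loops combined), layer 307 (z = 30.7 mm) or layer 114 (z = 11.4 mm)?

Layer 307 (z = 30.7): the cylinder does not reach this height (z outside [0, 18]); the 7.5×14 cube at (10, 11.5) contributes its full rectangle (perimeter 43.00 mm); Combining (union): only the 7.5×14 cube at (10, 11.5) is present, so the union is just that shape — boundary = 43.00 mm. So its perimeter = 43.00 mm. Layer 114 (z = 11.4): the r=7.5 cylinder contributes a regular 24-gon of circumradius 7.5 (perimeter = 2·24·7.500·sin(180°/24) = 46.99 mm); the cube at (10, 11.5) does not reach this height (z outside [11.5, 33]); Merging all regions: only the r=7.5 cylinder is present, so the union is just that shape — boundary = 46.99 mm. So its perimeter = 46.99 mm. Layer 114 is larger (46.99 vs 43.00 mm).

layer 114 (z = 11.4 mm)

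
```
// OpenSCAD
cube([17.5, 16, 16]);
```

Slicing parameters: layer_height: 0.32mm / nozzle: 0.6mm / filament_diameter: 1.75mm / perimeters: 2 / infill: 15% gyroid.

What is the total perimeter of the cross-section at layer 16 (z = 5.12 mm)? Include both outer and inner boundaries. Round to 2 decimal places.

At z = 5.12 mm: the cube (footprint 17.5×16) is included at this height (perimeter 67.00 mm). Overall, the cross-section is a single solid region. Total boundary length (outer) = 67.00 mm.

67.00 mm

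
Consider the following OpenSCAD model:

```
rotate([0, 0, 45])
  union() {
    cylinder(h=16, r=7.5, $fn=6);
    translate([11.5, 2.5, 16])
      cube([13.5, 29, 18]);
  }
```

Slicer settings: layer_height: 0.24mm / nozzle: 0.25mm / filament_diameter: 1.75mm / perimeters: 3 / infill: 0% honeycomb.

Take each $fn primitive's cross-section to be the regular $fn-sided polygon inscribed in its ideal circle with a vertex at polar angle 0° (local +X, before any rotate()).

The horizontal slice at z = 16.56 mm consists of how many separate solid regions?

At z = 16.56 mm: the cylinder does not reach this height (z outside [0, 16]); the cube at (11.5, 2.5) (footprint 13.5×29) is included at this height; Combining (union): only the 13.5×29 cube at (11.5, 2.5) is present, so the union is just that shape — 1 connected region; (rotated 45° about Z; rotation is an isometry so areas/perimeters/island counts are preserved). The result has 1 disconnected region.

1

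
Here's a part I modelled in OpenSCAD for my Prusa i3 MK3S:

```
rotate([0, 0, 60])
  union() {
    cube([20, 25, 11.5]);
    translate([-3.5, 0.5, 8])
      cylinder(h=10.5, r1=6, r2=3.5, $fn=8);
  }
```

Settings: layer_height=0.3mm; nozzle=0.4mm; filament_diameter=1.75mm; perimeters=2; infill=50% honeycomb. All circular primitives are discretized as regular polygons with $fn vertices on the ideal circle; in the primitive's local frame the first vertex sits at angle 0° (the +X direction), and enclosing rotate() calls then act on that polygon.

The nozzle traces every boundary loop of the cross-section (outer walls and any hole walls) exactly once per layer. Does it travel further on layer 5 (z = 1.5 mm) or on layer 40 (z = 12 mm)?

layer 5 (z = 1.5 mm)

Layer 5 (z = 1.5): the cube (footprint 20×25) is included at this height (perimeter 90.00 mm); the cone at (-3.5, 0.5) is absent (z outside [8, 18.5]); Taking the union: only the 20×25 cube is present, so the union is just that shape — boundary = 90.00 mm; (whole slice rotated 60° about Z — lengths, areas and connectivity unchanged). So its perimeter = 90.00 mm. Layer 40 (z = 12): the cube is absent (z outside [0, 11.5]); the cone at (-3.5, 0.5) (r1=6→r2=3.5) has section circumradius 5.048 here — a regular 8-gon (perimeter = 2·8·5.048·sin(180°/8) = 30.91 mm); Combining (union): only the cone at (-3.5, 0.5) is present, so the union is just that shape — boundary = 30.91 mm; (whole slice rotated 60° about Z — lengths, areas and connectivity unchanged). So its perimeter = 30.91 mm. Layer 5 is larger (90.00 vs 30.91 mm).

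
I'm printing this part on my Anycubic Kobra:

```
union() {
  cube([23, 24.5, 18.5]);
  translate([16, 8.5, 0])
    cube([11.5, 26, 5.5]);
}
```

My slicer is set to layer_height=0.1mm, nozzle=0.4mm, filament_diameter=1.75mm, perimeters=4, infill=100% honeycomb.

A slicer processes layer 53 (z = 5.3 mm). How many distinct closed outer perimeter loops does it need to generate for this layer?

1

At z = 5.3 mm: the cube (footprint 23×24.5) is included at this height; the 11.5×26 cube at (16, 8.5) contributes its full rectangle; Merging all regions: the regions partially overlap (shared area 112.00 mm²), so overlapping operands fuse into one piece — 1 connected region. The result has 1 disconnected region.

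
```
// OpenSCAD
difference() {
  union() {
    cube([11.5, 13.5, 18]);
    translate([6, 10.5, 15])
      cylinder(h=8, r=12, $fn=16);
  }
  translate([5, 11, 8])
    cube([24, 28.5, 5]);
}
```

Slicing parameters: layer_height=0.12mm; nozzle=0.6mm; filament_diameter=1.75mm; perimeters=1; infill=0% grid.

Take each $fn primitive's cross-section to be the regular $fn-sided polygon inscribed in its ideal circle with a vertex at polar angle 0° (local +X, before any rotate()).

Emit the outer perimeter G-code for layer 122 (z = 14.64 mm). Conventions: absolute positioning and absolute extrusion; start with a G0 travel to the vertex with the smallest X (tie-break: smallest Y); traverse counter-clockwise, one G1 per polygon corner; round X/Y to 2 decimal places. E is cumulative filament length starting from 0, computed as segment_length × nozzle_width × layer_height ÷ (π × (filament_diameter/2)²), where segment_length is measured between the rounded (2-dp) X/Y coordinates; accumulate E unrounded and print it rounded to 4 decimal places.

At z = 14.64 mm: the 11.5×13.5 cube contributes its full rectangle; the cylinder at (6, 10.5) does not reach this height (z outside [15, 23]); Combining (union): only the 11.5×13.5 cube is present, so the union is just that shape — 1 connected region; the cube at (5, 11) is not intersected at this z (z outside [8, 13]); After the difference (first − rest): none of the subtracted shapes is present at this height, so the result so far is unchanged — 1 connected region. The outline is a single polygon with 4 vertices. Extrusion per mm of travel: 0.6 × 0.12 / (π × 0.875²) = 0.029934. Accumulating E over each segment gives final E = 1.4967.

G0 X0.00 Y0.00 Z14.64
G1 X11.50 Y0.00 E0.3442
G1 X11.50 Y13.50 E0.7484
G1 X0.00 Y13.50 E1.0926
G1 X0.00 Y0.00 E1.4967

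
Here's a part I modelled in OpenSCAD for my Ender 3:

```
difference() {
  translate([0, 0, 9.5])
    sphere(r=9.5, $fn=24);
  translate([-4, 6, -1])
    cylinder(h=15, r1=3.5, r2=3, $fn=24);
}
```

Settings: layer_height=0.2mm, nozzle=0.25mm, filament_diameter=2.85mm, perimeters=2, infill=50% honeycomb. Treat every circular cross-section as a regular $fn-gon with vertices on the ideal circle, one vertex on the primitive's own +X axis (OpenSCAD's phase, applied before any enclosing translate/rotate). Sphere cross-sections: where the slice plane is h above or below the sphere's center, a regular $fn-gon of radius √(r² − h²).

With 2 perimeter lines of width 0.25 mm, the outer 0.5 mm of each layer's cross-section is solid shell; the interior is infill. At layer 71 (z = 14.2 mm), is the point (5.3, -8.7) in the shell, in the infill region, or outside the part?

outside

At z = 14.2 mm: the r=9.5 sphere contributes a regular 24-gon of circumradius √(9.5²−4.7²) = 8.256; the cone at (-4, 6) is absent (z outside [-1, 14]); Taking the first minus the rest: none of the subtracted shapes is present at this height, so the r=9.5 sphere is unchanged — 1 connected region. Overall, the cross-section is a single solid region. The nearest boundary edge runs (2.14, -7.97)→(4.13, -7.15); distance from the point to it = 1.94 mm. The point is not inside any of the regions above, so it lies outside the cross-section (1.94 mm from the nearest boundary).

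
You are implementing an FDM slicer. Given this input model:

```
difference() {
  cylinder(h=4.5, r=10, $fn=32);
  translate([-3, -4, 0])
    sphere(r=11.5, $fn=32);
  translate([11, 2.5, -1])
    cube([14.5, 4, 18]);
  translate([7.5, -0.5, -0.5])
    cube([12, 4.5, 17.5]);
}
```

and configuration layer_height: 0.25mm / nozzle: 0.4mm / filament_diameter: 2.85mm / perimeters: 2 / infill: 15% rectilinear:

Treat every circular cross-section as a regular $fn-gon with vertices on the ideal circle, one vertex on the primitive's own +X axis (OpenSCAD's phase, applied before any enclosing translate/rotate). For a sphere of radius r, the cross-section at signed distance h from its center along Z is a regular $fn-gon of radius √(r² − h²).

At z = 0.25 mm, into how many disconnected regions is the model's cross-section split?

At z = 0.25 mm: the r=10 cylinder gives a regular 32-gon of circumradius 10 (constant along its height); the sphere at (-3, -4): section is a regular 32-gon, circumradius = √(r²−h²) = √(11.5²−0.25²) = 11.497; the 14.5×4 cube at (11, 2.5) contributes its full rectangle; the 12×4.5 cube at (7.5, -0.5) contributes its full rectangle; After the difference (first − rest): starting from the r=10 cylinder, the r=11.5 sphere at (-3, -4) partially overlaps it — only the 251.28 mm² overlap (of its 412.62 mm²) is removed, clipping the outline; the 14.5×4 cube at (11, 2.5) misses the remaining region (no effect); the 12×4.5 cube at (7.5, -0.5) partially overlaps it — only the 9.77 mm² overlap (of its 54.00 mm²) is removed, clipping the outline — 2 connected regions. The result has 2 disconnected regions.

2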